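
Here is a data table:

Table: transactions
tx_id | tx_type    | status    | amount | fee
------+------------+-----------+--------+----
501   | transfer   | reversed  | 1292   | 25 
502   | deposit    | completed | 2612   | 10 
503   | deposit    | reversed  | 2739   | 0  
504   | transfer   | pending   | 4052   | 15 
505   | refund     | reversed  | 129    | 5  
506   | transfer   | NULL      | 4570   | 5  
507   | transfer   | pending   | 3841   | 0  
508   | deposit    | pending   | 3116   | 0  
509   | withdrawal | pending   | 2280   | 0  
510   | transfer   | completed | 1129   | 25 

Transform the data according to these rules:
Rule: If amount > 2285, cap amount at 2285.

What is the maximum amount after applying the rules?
2285

Step 1: Original maximum amount = 4570
Step 2: Apply cap at 2285
Step 3: 6 records had amount > 2285 and were capped
Step 4: Maximum after transformation = 2285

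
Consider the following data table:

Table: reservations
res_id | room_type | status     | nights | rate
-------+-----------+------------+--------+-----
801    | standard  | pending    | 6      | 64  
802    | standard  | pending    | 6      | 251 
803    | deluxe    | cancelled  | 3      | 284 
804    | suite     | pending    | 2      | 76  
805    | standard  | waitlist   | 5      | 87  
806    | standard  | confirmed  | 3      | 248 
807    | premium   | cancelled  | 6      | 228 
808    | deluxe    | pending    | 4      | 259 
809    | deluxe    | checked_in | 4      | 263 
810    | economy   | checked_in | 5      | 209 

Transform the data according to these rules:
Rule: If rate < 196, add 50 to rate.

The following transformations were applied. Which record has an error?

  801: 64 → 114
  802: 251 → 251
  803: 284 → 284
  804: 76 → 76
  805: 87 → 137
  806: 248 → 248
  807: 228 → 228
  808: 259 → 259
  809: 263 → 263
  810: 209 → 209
Record 804 has an error. The correct transformed value should be 126, not 76.

Step 1: Check each record against the rule
Step 2: Record 804 has rate = 76
Step 3: Since 76 < 196, the bonus should have been applied
Step 4: Correct value = 126, but claimed value = 76
Conclusion: Record 804 has the error.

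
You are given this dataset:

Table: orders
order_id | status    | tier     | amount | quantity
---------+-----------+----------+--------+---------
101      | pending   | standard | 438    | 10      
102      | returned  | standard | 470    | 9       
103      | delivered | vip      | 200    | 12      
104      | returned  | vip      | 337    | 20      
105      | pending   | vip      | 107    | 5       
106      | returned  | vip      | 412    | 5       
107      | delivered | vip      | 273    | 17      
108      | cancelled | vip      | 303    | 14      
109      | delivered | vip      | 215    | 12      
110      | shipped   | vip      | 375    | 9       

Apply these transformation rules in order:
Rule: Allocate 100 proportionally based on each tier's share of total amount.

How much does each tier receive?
standard: 29.01, vip: 70.99

Step 1: Calculate total amount = 3130
Step 2: Calculate each tier's proportion:
  standard: 908/3130 = 29.01% → 29.01
  vip: 2222/3130 = 70.99% → 70.99
Step 3: Verify: sum of allocations ≈ 100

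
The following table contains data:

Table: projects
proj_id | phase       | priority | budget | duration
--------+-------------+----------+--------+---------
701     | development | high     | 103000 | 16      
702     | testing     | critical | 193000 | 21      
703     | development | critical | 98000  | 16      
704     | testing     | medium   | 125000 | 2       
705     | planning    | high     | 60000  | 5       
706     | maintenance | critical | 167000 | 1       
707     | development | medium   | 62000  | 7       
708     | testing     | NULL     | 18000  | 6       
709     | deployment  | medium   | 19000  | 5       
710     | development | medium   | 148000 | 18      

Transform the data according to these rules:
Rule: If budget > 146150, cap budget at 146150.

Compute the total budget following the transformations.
923450

Step 1: 3 records have budget > 146150
Step 2: These records originally summed to 508000
Step 3: After capping: 3 × 146150 = 438450
Step 4: Unaffected records sum: 485000
Step 5: Final sum = 438450 + 485000 = 923450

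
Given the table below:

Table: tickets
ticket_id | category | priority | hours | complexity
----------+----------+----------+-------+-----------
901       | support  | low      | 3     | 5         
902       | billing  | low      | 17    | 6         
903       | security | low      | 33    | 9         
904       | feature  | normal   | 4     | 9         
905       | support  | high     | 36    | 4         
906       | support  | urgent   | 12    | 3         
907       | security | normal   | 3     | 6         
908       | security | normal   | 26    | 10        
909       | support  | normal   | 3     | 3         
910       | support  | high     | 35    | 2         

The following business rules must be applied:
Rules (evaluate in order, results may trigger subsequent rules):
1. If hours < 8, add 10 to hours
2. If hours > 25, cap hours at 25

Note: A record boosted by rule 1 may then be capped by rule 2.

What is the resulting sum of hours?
182

Step 1: Apply rule 1 to records with hours < 8
  - 4 records get bonus of 10
  - Of these, 0 records then exceed 25 and get capped
Step 2: Apply rule 2 to records with hours > 25
  - 4 records (original) are capped
Step 3: Calculate final sum = 182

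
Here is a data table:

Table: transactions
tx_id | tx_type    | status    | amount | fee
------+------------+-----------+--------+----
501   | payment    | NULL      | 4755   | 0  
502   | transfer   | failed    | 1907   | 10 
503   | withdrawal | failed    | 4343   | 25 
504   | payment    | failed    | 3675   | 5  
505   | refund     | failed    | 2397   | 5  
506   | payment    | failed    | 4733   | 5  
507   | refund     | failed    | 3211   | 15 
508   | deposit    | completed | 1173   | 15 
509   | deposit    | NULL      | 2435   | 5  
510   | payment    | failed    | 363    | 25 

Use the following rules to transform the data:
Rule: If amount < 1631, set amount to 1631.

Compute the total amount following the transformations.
30718

Step 1: 2 records have amount < 1631
Step 2: These records originally summed to 1536
Step 3: After setting to minimum: 2 × 1631 = 3262
Step 4: Unaffected records sum: 27456
Step 5: Final sum = 3262 + 27456 = 30718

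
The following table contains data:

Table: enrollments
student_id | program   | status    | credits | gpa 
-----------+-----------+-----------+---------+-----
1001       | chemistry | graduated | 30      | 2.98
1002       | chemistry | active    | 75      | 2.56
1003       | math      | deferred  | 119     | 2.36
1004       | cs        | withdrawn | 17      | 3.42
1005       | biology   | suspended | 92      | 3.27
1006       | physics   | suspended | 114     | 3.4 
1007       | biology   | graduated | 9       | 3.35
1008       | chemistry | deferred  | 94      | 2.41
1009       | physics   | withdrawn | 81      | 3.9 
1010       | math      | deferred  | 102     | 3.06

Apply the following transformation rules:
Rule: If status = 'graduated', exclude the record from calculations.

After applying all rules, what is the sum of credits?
694

Step 1: Identify records where status = 'graduated'
Step 2: The excluded records sum to 39
Step 3: Original total credits = 733
Step 4: Remaining total = 733 - 39 = 694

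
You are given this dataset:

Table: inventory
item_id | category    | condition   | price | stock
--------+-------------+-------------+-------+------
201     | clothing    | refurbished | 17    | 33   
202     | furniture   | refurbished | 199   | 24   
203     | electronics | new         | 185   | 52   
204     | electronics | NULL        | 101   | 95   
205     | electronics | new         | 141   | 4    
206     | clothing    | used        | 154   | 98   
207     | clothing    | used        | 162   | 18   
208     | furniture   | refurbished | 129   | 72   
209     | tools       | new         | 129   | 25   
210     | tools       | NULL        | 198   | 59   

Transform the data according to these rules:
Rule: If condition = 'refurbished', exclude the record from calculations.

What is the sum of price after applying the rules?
1070

Step 1: Identify records where condition = 'refurbished'
Step 2: The excluded records sum to 345
Step 3: Original total price = 1415
Step 4: Remaining total = 1415 - 345 = 1070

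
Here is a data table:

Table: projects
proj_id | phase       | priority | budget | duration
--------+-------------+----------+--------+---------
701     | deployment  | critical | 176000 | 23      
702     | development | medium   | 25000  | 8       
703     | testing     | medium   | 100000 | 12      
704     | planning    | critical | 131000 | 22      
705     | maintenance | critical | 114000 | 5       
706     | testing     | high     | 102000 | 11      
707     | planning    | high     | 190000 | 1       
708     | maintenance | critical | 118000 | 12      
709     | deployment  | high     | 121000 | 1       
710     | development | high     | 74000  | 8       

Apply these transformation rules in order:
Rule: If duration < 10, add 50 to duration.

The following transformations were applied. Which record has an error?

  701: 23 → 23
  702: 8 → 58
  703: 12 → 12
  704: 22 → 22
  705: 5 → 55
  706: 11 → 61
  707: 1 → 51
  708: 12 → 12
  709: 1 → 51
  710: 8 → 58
Record 706 has an error. The correct transformed value should be 11, not 61.

Step 1: Check each record against the rule
Step 2: Record 706 has duration = 11
Step 3: Since 11 >= 10, the bonus should not have been applied
Step 4: Correct value = 11, but claimed value = 61
Conclusion: Record 706 has the error.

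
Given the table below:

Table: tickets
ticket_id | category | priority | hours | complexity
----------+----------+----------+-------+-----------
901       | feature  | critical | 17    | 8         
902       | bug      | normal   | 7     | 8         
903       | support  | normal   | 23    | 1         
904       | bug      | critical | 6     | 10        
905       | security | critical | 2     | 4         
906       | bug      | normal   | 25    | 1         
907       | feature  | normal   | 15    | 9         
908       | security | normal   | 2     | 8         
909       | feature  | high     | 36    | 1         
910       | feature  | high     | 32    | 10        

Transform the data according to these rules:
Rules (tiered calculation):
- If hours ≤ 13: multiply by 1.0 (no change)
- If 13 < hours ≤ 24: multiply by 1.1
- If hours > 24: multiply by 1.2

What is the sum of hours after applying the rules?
189.1

Step 1: Tier 1 (hours ≤ 13): 4 records, sum = 17 × 1.0 = 17.0
Step 2: Tier 2 (13 < hours ≤ 24): 3 records, sum = 55 × 1.1 = 60.5
Step 3: Tier 3 (hours > 24): 3 records, sum = 93 × 1.2 = 111.6
Step 4: Final sum = 17.0 + 60.5 + 111.6 = 189.1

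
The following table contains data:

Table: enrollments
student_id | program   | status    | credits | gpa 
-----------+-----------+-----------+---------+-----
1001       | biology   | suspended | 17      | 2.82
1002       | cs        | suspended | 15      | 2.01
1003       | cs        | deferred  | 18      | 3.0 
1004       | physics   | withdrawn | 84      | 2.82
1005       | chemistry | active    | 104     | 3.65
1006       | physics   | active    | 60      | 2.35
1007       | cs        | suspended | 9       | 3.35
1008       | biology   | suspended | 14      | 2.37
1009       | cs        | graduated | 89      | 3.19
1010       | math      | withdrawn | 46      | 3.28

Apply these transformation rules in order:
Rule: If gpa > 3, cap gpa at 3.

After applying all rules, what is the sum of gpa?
27.37

Step 1: 4 records have gpa > 3
Step 2: These records originally summed to 13.47
Step 3: After capping: 4 × 3 = 12
Step 4: Unaffected records sum: 15.37
Step 5: Final sum = 12 + 15.37 = 27.37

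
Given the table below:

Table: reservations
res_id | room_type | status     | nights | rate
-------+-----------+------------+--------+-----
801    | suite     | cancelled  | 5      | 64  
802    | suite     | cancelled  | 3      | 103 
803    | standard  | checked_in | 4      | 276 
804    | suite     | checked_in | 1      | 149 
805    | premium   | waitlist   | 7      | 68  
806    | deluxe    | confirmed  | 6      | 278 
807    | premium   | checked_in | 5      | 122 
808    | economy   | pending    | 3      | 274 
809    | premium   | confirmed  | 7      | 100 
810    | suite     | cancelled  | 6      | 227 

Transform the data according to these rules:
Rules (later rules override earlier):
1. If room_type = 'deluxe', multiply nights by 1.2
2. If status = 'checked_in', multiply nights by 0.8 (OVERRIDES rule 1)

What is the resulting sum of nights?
46.2

Step 1: Rule 2 takes priority for records with status = 'checked_in'
  - 3 records: 10 × 0.8 = 8.0
Step 2: Rule 1 applies to remaining records with room_type = 'deluxe'
  - 1 records: 6 × 1.2 = 7.2
Step 3: Other records unchanged: 31
Step 4: Final sum = 8.0 + 7.2 + 31 = 46.2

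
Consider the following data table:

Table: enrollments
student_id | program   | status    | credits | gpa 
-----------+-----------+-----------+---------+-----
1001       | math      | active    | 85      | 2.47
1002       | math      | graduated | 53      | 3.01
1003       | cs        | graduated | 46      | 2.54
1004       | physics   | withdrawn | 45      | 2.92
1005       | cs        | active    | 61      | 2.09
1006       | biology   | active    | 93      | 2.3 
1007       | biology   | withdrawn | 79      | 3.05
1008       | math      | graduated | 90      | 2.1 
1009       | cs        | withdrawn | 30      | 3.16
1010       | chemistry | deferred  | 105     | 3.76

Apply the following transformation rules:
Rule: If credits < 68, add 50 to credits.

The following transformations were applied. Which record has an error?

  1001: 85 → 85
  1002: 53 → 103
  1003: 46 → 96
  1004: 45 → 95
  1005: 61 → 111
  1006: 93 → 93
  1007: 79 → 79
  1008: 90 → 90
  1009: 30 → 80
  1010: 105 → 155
Record 1010 has an error. The correct transformed value should be 105, not 155.

Step 1: Check each record against the rule
Step 2: Record 1010 has credits = 105
Step 3: Since 105 >= 68, the bonus should not have been applied
Step 4: Correct value = 105, but claimed value = 155
Conclusion: Record 1010 has the error.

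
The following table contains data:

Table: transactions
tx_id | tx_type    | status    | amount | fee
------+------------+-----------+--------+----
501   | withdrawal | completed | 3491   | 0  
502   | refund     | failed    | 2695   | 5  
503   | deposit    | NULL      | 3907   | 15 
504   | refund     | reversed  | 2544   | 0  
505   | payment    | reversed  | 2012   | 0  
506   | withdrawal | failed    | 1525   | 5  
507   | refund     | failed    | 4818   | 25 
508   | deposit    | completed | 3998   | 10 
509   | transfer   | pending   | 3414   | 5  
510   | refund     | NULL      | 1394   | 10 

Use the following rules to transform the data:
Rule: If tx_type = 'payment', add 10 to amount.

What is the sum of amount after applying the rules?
29808

Step 1: Count records where tx_type = 'payment': 1
Step 2: Total bonus added: 1 × 10 = 10
Step 3: Original sum of amount: 29798
Step 4: Final sum = 29798 + 10 = 29808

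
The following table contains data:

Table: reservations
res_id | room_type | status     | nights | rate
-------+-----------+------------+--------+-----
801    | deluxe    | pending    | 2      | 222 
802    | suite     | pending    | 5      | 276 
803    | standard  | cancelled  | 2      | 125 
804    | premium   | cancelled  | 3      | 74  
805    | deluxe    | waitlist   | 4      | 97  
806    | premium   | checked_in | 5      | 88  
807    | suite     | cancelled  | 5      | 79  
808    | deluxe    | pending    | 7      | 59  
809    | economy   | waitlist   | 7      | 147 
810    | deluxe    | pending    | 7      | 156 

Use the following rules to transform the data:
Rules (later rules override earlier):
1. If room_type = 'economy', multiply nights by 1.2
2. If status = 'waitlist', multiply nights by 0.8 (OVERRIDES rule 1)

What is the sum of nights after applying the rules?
44.8

Step 1: Rule 2 takes priority for records with status = 'waitlist'
  - 2 records: 11 × 0.8 = 8.8
Step 2: Rule 1 applies to remaining records with room_type = 'economy'
  - 0 records: 0 × 1.2 = 0.0
Step 3: Other records unchanged: 36
Step 4: Final sum = 8.8 + 0.0 + 36 = 44.8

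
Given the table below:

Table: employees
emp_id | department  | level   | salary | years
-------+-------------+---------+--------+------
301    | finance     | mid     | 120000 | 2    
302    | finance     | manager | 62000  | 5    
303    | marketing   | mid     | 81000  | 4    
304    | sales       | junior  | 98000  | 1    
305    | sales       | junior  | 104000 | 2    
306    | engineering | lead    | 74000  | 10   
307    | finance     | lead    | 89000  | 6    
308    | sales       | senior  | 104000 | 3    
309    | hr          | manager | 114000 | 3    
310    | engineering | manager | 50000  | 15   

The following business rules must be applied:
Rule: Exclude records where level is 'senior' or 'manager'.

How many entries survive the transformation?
6

Step 1: Count records to exclude
  - 1 (senior) + 3 (manager) = 4 records
Step 2: Total records: 10
Step 3: Remaining = 10 - 4 = 6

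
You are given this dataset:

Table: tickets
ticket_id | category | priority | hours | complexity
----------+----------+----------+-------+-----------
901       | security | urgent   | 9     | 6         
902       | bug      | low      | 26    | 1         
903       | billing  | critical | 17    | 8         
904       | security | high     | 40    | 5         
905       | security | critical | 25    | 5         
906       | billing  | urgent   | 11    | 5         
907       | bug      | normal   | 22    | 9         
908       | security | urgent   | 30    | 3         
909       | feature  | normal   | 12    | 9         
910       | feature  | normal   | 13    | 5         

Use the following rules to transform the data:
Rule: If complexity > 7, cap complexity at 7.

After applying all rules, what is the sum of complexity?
51

Step 1: 3 records have complexity > 7
Step 2: These records originally summed to 26
Step 3: After capping: 3 × 7 = 21
Step 4: Unaffected records sum: 30
Step 5: Final sum = 21 + 30 = 51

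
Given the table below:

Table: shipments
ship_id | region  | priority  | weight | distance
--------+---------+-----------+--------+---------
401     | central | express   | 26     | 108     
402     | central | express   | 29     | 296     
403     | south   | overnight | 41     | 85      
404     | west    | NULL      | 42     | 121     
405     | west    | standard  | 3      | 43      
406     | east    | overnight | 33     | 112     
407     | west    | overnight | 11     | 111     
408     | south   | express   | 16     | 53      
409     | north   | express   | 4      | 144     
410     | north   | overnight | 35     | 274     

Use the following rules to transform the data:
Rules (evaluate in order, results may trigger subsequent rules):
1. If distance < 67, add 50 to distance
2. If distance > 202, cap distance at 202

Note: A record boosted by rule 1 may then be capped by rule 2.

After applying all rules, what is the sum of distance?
1281

Step 1: Apply rule 1 to records with distance < 67
  - 2 records get bonus of 50
  - Of these, 0 records then exceed 202 and get capped
Step 2: Apply rule 2 to records with distance > 202
  - 2 records (original) are capped
Step 3: Calculate final sum = 1281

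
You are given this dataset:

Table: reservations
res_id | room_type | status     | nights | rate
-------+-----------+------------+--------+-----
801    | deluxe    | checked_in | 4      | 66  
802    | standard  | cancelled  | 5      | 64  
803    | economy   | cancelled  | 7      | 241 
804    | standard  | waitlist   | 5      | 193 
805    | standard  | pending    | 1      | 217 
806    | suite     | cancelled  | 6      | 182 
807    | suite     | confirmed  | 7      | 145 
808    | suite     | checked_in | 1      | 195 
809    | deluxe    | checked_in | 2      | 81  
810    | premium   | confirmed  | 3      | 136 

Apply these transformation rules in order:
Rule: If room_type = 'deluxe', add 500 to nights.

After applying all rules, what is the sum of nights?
1041

Step 1: Count records where room_type = 'deluxe': 2
Step 2: Total bonus added: 2 × 500 = 1000
Step 3: Original sum of nights: 41
Step 4: Final sum = 41 + 1000 = 1041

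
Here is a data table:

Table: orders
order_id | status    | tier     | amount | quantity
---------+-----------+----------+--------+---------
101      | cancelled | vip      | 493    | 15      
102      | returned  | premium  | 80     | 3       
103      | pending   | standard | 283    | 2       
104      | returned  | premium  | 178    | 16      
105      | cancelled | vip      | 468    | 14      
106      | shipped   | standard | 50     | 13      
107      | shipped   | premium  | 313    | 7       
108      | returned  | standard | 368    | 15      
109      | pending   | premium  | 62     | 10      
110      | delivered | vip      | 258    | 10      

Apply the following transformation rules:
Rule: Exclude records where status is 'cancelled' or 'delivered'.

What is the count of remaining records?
7

Step 1: Count records to exclude
  - 2 (cancelled) + 1 (delivered) = 3 records
Step 2: Total records: 10
Step 3: Remaining = 10 - 3 = 7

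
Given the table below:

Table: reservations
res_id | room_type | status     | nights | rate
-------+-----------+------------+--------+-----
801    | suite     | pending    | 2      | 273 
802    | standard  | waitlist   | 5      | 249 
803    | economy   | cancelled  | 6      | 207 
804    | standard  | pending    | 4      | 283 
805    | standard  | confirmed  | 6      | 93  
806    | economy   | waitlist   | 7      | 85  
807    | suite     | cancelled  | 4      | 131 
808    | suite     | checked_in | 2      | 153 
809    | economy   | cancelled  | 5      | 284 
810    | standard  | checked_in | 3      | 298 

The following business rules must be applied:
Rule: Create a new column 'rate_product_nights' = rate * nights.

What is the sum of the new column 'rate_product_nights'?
8462

Step 1: For each record, compute rate * nights
Example calculations:
  273 * 2 = 546
  249 * 5 = 1245
  207 * 6 = 1242
  ...
Step 2: Sum all derived values
Step 3: Total = 8462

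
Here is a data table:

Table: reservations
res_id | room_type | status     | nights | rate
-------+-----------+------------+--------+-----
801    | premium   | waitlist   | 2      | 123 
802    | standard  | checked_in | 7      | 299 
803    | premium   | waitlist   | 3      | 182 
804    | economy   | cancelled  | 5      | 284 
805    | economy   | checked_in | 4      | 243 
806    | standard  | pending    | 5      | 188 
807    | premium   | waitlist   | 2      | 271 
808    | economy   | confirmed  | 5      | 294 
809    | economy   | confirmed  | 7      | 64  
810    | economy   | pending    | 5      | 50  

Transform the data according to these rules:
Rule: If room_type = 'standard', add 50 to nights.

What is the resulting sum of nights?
145

Step 1: Count records where room_type = 'standard': 2
Step 2: Total bonus added: 2 × 50 = 100
Step 3: Original sum of nights: 45
Step 4: Final sum = 45 + 100 = 145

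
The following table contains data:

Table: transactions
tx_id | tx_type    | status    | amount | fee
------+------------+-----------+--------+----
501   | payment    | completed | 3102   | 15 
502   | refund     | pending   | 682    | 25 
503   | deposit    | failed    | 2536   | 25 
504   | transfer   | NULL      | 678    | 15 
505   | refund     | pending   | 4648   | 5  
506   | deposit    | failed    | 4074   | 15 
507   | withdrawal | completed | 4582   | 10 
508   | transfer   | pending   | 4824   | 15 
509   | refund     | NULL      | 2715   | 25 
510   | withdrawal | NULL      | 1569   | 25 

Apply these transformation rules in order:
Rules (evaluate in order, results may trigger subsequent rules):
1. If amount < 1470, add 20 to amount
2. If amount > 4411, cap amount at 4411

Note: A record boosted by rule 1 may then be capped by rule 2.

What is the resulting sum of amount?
28629

Step 1: Apply rule 1 to records with amount < 1470
  - 2 records get bonus of 20
  - Of these, 0 records then exceed 4411 and get capped
Step 2: Apply rule 2 to records with amount > 4411
  - 3 records (original) are capped
Step 3: Calculate final sum = 28629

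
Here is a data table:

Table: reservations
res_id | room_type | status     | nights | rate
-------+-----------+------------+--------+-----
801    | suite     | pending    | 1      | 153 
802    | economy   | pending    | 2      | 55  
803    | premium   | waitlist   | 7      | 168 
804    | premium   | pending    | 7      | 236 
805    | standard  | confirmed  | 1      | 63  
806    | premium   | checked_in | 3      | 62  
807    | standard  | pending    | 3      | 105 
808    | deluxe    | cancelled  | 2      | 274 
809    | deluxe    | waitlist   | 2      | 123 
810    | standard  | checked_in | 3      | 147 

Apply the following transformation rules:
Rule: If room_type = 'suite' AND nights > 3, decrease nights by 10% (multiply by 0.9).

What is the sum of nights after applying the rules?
31

Step 1: Find records where room_type = 'suite' AND nights > 3
Step 2: 0 records match, summing to 0
Step 3: After multiplier: 0 × 0.9 = 0.0
Step 4: Unaffected records sum: 31
Step 5: Final sum = 0.0 + 31 = 31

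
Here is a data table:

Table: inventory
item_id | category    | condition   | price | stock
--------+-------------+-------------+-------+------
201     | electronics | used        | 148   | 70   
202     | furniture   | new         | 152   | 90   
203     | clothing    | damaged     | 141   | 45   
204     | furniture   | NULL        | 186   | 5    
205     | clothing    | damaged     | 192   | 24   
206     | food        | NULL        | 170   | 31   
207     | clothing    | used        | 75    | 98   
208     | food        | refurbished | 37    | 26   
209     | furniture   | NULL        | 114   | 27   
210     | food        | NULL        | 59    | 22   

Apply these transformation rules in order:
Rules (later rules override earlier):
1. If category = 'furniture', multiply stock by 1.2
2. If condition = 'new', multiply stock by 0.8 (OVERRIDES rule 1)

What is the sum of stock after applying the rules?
426.4

Step 1: Rule 2 takes priority for records with condition = 'new'
  - 1 records: 90 × 0.8 = 72.0
Step 2: Rule 1 applies to remaining records with category = 'furniture'
  - 2 records: 32 × 1.2 = 38.4
Step 3: Other records unchanged: 316
Step 4: Final sum = 72.0 + 38.4 + 316 = 426.4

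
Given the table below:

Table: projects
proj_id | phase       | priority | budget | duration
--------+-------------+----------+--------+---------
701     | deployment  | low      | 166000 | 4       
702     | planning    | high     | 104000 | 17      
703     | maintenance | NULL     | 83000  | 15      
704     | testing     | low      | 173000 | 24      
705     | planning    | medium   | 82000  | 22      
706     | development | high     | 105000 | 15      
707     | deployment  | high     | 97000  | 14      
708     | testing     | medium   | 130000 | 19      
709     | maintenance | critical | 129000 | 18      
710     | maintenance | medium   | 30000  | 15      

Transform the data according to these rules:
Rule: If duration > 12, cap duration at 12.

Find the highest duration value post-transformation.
12

Step 1: Original maximum duration = 24
Step 2: Apply cap at 12
Step 3: 9 records had duration > 12 and were capped
Step 4: Maximum after transformation = 12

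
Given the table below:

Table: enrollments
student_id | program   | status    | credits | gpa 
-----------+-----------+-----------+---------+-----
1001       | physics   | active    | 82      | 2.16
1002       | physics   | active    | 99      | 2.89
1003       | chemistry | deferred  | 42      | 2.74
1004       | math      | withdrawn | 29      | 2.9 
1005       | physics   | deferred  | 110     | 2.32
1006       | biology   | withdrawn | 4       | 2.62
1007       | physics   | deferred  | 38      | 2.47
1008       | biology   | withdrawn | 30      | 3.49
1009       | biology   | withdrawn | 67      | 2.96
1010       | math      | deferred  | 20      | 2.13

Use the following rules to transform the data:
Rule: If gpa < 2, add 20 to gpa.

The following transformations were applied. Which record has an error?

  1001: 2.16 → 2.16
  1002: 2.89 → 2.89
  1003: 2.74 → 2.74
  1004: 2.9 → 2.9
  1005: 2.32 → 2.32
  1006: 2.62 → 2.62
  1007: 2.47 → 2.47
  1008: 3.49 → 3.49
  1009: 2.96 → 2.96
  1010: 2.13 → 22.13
Record 1010 has an error. The correct transformed value should be 2.13, not 22.13.

Step 1: Check each record against the rule
Step 2: Record 1010 has gpa = 2.13
Step 3: Since 2.13 >= 2, the bonus should not have been applied
Step 4: Correct value = 2.13, but claimed value = 22.13
Conclusion: Record 1010 has the error.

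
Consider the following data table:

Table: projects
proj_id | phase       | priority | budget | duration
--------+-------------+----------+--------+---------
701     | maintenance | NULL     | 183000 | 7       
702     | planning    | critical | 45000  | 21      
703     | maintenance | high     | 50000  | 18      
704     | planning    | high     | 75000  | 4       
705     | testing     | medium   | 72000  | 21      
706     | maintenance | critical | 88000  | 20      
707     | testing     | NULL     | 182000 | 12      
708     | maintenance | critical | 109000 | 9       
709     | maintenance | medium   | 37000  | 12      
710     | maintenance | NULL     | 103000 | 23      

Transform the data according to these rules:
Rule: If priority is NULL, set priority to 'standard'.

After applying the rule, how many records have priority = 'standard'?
3

Step 1: Count records where priority IS NULL
Step 2: Found 3 records with NULL priority
Step 3: These records will have priority set to 'standard'
Step 4: Records already having priority = 'standard': 0
Step 5: Answer: 3 + 0 = 3 records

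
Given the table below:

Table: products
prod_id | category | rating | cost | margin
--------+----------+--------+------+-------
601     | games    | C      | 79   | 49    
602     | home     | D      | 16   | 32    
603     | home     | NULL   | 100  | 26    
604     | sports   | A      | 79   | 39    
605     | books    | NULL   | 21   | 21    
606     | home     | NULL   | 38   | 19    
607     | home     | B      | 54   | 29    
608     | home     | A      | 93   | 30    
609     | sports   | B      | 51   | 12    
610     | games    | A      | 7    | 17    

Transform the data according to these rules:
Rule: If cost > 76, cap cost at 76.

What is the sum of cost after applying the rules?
491

Step 1: 4 records have cost > 76
Step 2: These records originally summed to 351
Step 3: After capping: 4 × 76 = 304
Step 4: Unaffected records sum: 187
Step 5: Final sum = 304 + 187 = 491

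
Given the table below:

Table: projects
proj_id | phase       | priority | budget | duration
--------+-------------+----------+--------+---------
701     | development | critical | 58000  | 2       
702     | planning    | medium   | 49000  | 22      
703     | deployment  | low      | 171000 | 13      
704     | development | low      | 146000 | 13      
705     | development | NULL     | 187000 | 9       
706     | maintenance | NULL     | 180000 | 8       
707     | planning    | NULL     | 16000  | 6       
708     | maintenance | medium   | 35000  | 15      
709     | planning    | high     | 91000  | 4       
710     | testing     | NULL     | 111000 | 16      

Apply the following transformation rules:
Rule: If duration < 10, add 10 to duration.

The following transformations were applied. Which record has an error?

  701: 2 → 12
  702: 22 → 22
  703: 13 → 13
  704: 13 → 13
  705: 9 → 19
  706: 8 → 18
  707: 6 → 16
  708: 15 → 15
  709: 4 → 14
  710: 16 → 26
Record 710 has an error. The correct transformed value should be 16, not 26.

Step 1: Check each record against the rule
Step 2: Record 710 has duration = 16
Step 3: Since 16 >= 10, the bonus should not have been applied
Step 4: Correct value = 16, but claimed value = 26
Conclusion: Record 710 has the error.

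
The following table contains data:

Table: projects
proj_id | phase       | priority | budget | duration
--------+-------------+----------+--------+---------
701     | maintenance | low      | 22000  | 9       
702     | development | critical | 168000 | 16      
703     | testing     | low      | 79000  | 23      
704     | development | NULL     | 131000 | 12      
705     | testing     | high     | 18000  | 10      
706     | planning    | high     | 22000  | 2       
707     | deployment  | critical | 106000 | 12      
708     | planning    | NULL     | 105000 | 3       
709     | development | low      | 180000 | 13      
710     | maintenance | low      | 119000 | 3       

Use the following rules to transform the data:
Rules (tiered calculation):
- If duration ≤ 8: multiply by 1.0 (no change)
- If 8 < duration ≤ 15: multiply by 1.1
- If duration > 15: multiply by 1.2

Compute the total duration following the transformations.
116.4

Step 1: Tier 1 (duration ≤ 8): 3 records, sum = 8 × 1.0 = 8.0
Step 2: Tier 2 (8 < duration ≤ 15): 5 records, sum = 56 × 1.1 = 61.6
Step 3: Tier 3 (duration > 15): 2 records, sum = 39 × 1.2 = 46.8
Step 4: Final sum = 8.0 + 61.6 + 46.8 = 116.4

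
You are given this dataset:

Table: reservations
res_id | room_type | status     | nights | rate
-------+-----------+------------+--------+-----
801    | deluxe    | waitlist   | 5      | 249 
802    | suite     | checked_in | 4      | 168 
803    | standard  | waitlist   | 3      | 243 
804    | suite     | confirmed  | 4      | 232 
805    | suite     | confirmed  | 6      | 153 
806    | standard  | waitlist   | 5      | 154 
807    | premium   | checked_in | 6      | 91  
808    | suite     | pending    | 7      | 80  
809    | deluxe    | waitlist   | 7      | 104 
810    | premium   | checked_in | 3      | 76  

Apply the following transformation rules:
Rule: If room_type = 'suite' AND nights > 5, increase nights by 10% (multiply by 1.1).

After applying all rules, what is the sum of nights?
51.3

Step 1: Find records where room_type = 'suite' AND nights > 5
Step 2: 2 records match, summing to 13
Step 3: After multiplier: 13 × 1.1 = 14.3
Step 4: Unaffected records sum: 37
Step 5: Final sum = 14.3 + 37 = 51.3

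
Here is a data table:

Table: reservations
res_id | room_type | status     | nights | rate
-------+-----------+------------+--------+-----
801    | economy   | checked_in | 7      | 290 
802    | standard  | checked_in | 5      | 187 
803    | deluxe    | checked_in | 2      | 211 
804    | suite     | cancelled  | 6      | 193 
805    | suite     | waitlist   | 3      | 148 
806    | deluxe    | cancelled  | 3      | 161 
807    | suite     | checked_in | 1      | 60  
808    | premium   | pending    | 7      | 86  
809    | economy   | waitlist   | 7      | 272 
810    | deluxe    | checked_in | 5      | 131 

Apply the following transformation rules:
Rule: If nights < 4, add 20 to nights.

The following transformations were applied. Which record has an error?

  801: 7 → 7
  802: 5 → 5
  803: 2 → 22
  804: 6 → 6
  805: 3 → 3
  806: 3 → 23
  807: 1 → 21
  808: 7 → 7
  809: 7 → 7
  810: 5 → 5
Record 805 has an error. The correct transformed value should be 23, not 3.

Step 1: Check each record against the rule
Step 2: Record 805 has nights = 3
Step 3: Since 3 < 4, the bonus should have been applied
Step 4: Correct value = 23, but claimed value = 3
Conclusion: Record 805 has the error.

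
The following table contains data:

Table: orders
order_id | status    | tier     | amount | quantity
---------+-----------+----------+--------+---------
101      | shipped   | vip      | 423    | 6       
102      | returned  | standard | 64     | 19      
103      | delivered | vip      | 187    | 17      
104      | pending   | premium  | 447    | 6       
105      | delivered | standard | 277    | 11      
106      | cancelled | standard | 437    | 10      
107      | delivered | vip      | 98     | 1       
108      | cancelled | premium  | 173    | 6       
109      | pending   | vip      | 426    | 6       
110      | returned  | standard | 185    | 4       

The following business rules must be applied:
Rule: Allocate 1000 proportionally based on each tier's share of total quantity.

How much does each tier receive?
premium: 139.53, standard: 511.63, vip: 348.84

Step 1: Calculate total quantity = 86
Step 2: Calculate each tier's proportion:
  premium: 12/86 = 13.95% → 139.53
  standard: 44/86 = 51.16% → 511.63
  vip: 30/86 = 34.88% → 348.84
Step 3: Verify: sum of allocations ≈ 1000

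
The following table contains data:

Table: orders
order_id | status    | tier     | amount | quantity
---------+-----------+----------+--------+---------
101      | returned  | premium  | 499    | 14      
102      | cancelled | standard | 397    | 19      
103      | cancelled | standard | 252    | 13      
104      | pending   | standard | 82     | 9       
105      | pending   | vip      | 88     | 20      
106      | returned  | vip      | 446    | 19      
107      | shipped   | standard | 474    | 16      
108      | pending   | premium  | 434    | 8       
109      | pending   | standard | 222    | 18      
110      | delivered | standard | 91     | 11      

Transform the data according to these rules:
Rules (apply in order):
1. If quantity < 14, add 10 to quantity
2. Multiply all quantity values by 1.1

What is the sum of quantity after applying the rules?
205.7

Step 1: Apply Rule 1 - Add 10 to records with quantity < 14
  - 4 records affected: 41 + (4 × 10) = 81
  - Unaffected records: 106
  - Sum after Rule 1: 187
Step 2: Apply Rule 2 - Multiply all by 1.1
  - 187 × 1.1 = 205.7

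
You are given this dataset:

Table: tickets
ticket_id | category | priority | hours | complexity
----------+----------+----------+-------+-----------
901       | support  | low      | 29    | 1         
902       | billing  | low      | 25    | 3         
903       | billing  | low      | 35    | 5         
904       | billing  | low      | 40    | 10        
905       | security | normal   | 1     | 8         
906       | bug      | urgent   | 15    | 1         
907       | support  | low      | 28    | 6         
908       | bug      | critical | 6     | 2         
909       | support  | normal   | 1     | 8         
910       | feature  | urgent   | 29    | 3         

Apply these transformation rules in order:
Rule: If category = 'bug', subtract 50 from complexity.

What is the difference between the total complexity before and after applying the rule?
100

Step 1: Original sum of complexity = 47
Step 2: 2 records have category = 'bug'
Step 3: Each affected record changes by -50
Step 4: Total change = 2 × -50 = -100
Step 5: New sum = 47 + -100 = -53
Step 6: Difference = |-53 - 47| = 100
        (Sum decreased by 100)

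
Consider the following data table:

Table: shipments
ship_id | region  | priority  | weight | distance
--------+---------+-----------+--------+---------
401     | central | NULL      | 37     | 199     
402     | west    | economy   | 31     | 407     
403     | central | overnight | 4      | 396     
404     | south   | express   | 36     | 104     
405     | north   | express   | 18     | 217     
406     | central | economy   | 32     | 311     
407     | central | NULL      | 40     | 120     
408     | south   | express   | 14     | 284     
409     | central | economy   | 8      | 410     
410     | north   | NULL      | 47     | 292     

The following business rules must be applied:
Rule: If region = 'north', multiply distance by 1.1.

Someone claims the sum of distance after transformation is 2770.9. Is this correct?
No, the correct result is 2790.9.

Step 1: Calculate the correct sum after transformation
Step 2: Apply multiplier 1.1 to records where region = 'north'
Step 3: Correct result = 2790.9
Step 4: Claimed result = 2770.9
Step 5: 2790.9 ≠ 2770.9
Conclusion: The claimed result is incorrect. The correct answer is 2790.9.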